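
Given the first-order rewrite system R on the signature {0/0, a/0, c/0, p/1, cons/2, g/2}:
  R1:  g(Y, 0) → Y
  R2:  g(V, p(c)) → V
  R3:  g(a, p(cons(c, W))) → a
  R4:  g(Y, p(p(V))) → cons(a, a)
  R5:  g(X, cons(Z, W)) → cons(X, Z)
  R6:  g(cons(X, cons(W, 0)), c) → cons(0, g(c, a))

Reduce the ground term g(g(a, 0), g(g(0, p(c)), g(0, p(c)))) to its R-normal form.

1. g(g(a, 0), g(g(0, p(c)), g(0, p(c))))  →  g(a, g(g(0, p(c)), g(0, p(c))))   [R1 at 1]
2. g(a, g(g(0, p(c)), g(0, p(c))))  →  g(a, g(0, g(0, p(c))))   [R2 at 2.1]
3. g(a, g(0, g(0, p(c))))  →  g(a, g(0, 0))   [R2 at 2.2]
4. g(a, g(0, 0))  →  g(a, 0)   [R1 at 2]
5. g(a, 0)  →  a   [R1 at ε]

a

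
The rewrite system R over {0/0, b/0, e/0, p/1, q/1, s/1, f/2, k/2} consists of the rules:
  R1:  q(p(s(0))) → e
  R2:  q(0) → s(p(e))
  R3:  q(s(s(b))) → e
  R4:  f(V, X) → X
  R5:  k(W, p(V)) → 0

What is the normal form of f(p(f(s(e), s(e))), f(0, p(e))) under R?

p(e)

1. f(p(f(s(e), s(e))), f(0, p(e)))  →  f(0, p(e))   [R4 at ε]
2. f(0, p(e))  →  p(e)   [R4 at ε]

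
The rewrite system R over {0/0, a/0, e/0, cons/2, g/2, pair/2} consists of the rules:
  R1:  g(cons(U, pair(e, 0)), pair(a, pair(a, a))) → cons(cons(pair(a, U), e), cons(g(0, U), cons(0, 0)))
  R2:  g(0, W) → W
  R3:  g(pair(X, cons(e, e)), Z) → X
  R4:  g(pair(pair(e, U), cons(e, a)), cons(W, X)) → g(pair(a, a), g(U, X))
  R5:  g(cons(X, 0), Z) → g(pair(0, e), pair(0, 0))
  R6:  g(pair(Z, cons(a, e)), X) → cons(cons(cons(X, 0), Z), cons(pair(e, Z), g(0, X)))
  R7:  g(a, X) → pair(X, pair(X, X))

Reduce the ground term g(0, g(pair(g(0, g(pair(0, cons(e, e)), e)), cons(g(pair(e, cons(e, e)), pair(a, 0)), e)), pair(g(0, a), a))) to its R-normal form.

0

1. g(0, g(pair(g(0, g(pair(0, cons(e, e)), e)), cons(g(pair(e, cons(e, e)), pair(a, 0)), e)), pair(g(0, a), a)))  →  g(pair(g(0, g(pair(0, cons(e, e)), e)), cons(g(pair(e, cons(e, e)), pair(a, 0)), e)), pair(g(0, a), a))   [R2 at ε]
2. g(pair(g(0, g(pair(0, cons(e, e)), e)), cons(g(pair(e, cons(e, e)), pair(a, 0)), e)), pair(g(0, a), a))  →  g(pair(g(pair(0, cons(e, e)), e), cons(g(pair(e, cons(e, e)), pair(a, 0)), e)), pair(g(0, a), a))   [R2 at 1.1]
3. g(pair(g(pair(0, cons(e, e)), e), cons(g(pair(e, cons(e, e)), pair(a, 0)), e)), pair(g(0, a), a))  →  g(pair(0, cons(g(pair(e, cons(e, e)), pair(a, 0)), e)), pair(g(0, a), a))   [R3 at 1.1]
4. g(pair(0, cons(g(pair(e, cons(e, e)), pair(a, 0)), e)), pair(g(0, a), a))  →  g(pair(0, cons(e, e)), pair(g(0, a), a))   [R3 at 1.2.1]
5. g(pair(0, cons(e, e)), pair(g(0, a), a))  →  0   [R3 at ε]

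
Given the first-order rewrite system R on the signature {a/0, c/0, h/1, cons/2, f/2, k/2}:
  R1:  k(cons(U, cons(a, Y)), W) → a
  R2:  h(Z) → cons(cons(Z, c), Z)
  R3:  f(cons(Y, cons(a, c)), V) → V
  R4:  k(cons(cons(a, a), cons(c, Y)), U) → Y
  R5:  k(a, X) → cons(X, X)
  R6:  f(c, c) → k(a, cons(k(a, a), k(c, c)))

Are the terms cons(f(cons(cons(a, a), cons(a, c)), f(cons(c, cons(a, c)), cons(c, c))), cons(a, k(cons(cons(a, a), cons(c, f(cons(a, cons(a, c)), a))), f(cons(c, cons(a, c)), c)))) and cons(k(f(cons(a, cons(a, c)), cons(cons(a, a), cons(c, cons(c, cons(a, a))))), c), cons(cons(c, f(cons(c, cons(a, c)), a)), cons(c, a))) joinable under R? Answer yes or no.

no — NF(t₁) = cons(cons(c, c), cons(a, a)), NF(t₂) = cons(cons(c, cons(a, a)), cons(cons(c, a), cons(c, a)))

Reduce t₁ = cons(f(cons(cons(a, a), cons(a, c)), f(cons(c, cons(a, c)), cons(c, c))), cons(a, k(cons(cons(a, a), cons(c, f(cons(a, cons(a, c)), a))), f(cons(c, cons(a, c)), c)))):
1. cons(f(cons(cons(a, a), cons(a, c)), f(cons(c, cons(a, c)), cons(c, c))), cons(a, k(cons(cons(a, a), cons(c, f(cons(a, cons(a, c)), a))), f(cons(c, cons(a, c)), c))))  →  cons(f(cons(c, cons(a, c)), cons(c, c)), cons(a, k(cons(cons(a, a), cons(c, f(cons(a, cons(a, c)), a))), f(cons(c, cons(a, c)), c))))   [R3 at 1]
2. cons(f(cons(c, cons(a, c)), cons(c, c)), cons(a, k(cons(cons(a, a), cons(c, f(cons(a, cons(a, c)), a))), f(cons(c, cons(a, c)), c))))  →  cons(cons(c, c), cons(a, k(cons(cons(a, a), cons(c, f(cons(a, cons(a, c)), a))), f(cons(c, cons(a, c)), c))))   [R3 at 1]
3. cons(cons(c, c), cons(a, k(cons(cons(a, a), cons(c, f(cons(a, cons(a, c)), a))), f(cons(c, cons(a, c)), c))))  →  cons(cons(c, c), cons(a, f(cons(a, cons(a, c)), a)))   [R4 at 2.2]
4. cons(cons(c, c), cons(a, f(cons(a, cons(a, c)), a)))  →  cons(cons(c, c), cons(a, a))   [R3 at 2.2]

Reduce t₂ = cons(k(f(cons(a, cons(a, c)), cons(cons(a, a), cons(c, cons(c, cons(a, a))))), c), cons(cons(c, f(cons(c, cons(a, c)), a)), cons(c, a))):
1. cons(k(f(cons(a, cons(a, c)), cons(cons(a, a), cons(c, cons(c, cons(a, a))))), c), cons(cons(c, f(cons(c, cons(a, c)), a)), cons(c, a)))  →  cons(k(cons(cons(a, a), cons(c, cons(c, cons(a, a)))), c), cons(cons(c, f(cons(c, cons(a, c)), a)), cons(c, a)))   [R3 at 1.1]
2. cons(k(cons(cons(a, a), cons(c, cons(c, cons(a, a)))), c), cons(cons(c, f(cons(c, cons(a, c)), a)), cons(c, a)))  →  cons(cons(c, cons(a, a)), cons(cons(c, f(cons(c, cons(a, c)), a)), cons(c, a)))   [R4 at 1]
3. cons(cons(c, cons(a, a)), cons(cons(c, f(cons(c, cons(a, c)), a)), cons(c, a)))  →  cons(cons(c, cons(a, a)), cons(cons(c, a), cons(c, a)))   [R3 at 2.1.2]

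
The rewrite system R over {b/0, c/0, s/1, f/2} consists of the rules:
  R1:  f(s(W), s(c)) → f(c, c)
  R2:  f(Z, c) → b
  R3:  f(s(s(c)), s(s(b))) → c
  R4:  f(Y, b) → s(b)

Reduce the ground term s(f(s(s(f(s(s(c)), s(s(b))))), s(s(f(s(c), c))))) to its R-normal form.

s(c)

1. s(f(s(s(f(s(s(c)), s(s(b))))), s(s(f(s(c), c)))))  →  s(f(s(s(c)), s(s(f(s(c), c)))))   [R3 at 1.1.1.1]
2. s(f(s(s(c)), s(s(f(s(c), c)))))  →  s(f(s(s(c)), s(s(b))))   [R2 at 1.2.1.1]
3. s(f(s(s(c)), s(s(b))))  →  s(c)   [R3 at 1]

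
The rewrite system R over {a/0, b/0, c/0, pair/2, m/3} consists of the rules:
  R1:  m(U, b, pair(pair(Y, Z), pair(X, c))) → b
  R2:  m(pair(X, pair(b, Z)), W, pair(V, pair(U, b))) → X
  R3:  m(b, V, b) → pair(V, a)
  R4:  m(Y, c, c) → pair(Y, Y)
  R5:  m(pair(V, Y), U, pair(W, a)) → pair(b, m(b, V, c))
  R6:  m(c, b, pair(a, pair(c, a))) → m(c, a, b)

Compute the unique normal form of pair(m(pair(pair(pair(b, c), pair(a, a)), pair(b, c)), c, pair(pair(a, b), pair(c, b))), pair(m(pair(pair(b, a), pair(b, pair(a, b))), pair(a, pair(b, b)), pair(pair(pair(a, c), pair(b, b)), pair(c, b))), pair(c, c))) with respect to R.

pair(pair(pair(b, c), pair(a, a)), pair(pair(b, a), pair(c, c)))

1. pair(m(pair(pair(pair(b, c), pair(a, a)), pair(b, c)), c, pair(pair(a, b), pair(c, b))), pair(m(pair(pair(b, a), pair(b, pair(a, b))), pair(a, pair(b, b)), pair(pair(pair(a, c), pair(b, b)), pair(c, b))), pair(c, c)))  →  pair(pair(pair(b, c), pair(a, a)), pair(m(pair(pair(b, a), pair(b, pair(a, b))), pair(a, pair(b, b)), pair(pair(pair(a, c), pair(b, b)), pair(c, b))), pair(c, c)))   [R2 at 1]
2. pair(pair(pair(b, c), pair(a, a)), pair(m(pair(pair(b, a), pair(b, pair(a, b))), pair(a, pair(b, b)), pair(pair(pair(a, c), pair(b, b)), pair(c, b))), pair(c, c)))  →  pair(pair(pair(b, c), pair(a, a)), pair(pair(b, a), pair(c, c)))   [R2 at 2.1]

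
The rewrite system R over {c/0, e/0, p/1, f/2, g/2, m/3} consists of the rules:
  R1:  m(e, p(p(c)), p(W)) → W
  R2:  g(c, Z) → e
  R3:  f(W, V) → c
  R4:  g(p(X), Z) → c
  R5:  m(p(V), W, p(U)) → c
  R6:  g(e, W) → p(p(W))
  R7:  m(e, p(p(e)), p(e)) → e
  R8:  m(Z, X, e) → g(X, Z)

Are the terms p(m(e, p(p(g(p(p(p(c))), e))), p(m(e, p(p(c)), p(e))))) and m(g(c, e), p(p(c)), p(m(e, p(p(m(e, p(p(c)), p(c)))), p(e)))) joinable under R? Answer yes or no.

Reduce t₁ = p(m(e, p(p(g(p(p(p(c))), e))), p(m(e, p(p(c)), p(e))))):
1. p(m(e, p(p(g(p(p(p(c))), e))), p(m(e, p(p(c)), p(e)))))  →  p(m(e, p(p(c)), p(m(e, p(p(c)), p(e)))))   [R4 at 1.2.1.1]
2. p(m(e, p(p(c)), p(m(e, p(p(c)), p(e)))))  →  p(m(e, p(p(c)), p(e)))   [R1 at 1]
3. p(m(e, p(p(c)), p(e)))  →  p(e)   [R1 at 1]

Reduce t₂ = m(g(c, e), p(p(c)), p(m(e, p(p(m(e, p(p(c)), p(c)))), p(e)))):
1. m(g(c, e), p(p(c)), p(m(e, p(p(m(e, p(p(c)), p(c)))), p(e))))  →  m(e, p(p(c)), p(m(e, p(p(m(e, p(p(c)), p(c)))), p(e))))   [R2 at 1]
2. m(e, p(p(c)), p(m(e, p(p(m(e, p(p(c)), p(c)))), p(e))))  →  m(e, p(p(m(e, p(p(c)), p(c)))), p(e))   [R1 at ε]
3. m(e, p(p(m(e, p(p(c)), p(c)))), p(e))  →  m(e, p(p(c)), p(e))   [R1 at 2.1.1]
4. m(e, p(p(c)), p(e))  →  e   [R1 at ε]

no — NF(t₁) = p(e), NF(t₂) = e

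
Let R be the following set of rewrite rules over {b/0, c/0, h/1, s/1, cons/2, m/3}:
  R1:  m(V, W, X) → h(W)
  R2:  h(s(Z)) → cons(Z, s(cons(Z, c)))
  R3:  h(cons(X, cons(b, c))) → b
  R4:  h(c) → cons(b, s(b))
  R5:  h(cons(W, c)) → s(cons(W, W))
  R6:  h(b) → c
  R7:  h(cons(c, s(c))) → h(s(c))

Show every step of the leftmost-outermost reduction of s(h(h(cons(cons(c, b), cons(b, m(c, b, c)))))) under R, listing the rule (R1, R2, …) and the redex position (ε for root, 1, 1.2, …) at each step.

1. s(h(h(cons(cons(c, b), cons(b, m(c, b, c))))))  →  s(h(h(cons(cons(c, b), cons(b, h(b))))))   [R1 at 1.1.1.2.2]
2. s(h(h(cons(cons(c, b), cons(b, h(b))))))  →  s(h(h(cons(cons(c, b), cons(b, c)))))   [R6 at 1.1.1.2.2]
3. s(h(h(cons(cons(c, b), cons(b, c)))))  →  s(h(b))   [R3 at 1.1]
4. s(h(b))  →  s(c)   [R6 at 1]

s(c)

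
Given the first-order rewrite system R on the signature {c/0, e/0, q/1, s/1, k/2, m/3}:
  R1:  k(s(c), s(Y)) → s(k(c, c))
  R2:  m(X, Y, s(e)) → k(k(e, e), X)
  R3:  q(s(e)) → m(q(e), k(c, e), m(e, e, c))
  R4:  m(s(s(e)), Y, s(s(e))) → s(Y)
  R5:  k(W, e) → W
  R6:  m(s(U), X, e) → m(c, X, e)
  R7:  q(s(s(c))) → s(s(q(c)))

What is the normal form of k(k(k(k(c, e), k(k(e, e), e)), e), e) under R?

c

1. k(k(k(k(c, e), k(k(e, e), e)), e), e)  →  k(k(k(c, e), k(k(e, e), e)), e)   [R5 at ε]
2. k(k(k(c, e), k(k(e, e), e)), e)  →  k(k(c, e), k(k(e, e), e))   [R5 at ε]
3. k(k(c, e), k(k(e, e), e))  →  k(c, k(k(e, e), e))   [R5 at 1]
4. k(c, k(k(e, e), e))  →  k(c, k(e, e))   [R5 at 2]
5. k(c, k(e, e))  →  k(c, e)   [R5 at 2]
6. k(c, e)  →  c   [R5 at ε]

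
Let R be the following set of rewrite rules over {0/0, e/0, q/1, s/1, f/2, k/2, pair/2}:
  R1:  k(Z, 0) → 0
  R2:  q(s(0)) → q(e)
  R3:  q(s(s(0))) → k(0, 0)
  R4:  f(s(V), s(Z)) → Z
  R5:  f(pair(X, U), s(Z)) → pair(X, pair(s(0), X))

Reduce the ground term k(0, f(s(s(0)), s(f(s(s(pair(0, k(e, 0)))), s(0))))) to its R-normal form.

1. k(0, f(s(s(0)), s(f(s(s(pair(0, k(e, 0)))), s(0)))))  →  k(0, f(s(s(pair(0, k(e, 0)))), s(0)))   [R4 at 2]
2. k(0, f(s(s(pair(0, k(e, 0)))), s(0)))  →  k(0, 0)   [R4 at 2]
3. k(0, 0)  →  0   [R1 at ε]

0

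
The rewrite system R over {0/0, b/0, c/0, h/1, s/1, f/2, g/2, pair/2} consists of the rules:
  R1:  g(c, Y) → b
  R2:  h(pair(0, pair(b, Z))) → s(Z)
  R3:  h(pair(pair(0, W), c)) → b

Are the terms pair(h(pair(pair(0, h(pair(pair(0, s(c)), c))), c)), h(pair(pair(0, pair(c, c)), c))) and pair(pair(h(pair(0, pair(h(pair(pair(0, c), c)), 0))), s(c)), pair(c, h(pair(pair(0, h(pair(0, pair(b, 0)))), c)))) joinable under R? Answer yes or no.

Reduce t₁ = pair(h(pair(pair(0, h(pair(pair(0, s(c)), c))), c)), h(pair(pair(0, pair(c, c)), c))):
1. pair(h(pair(pair(0, h(pair(pair(0, s(c)), c))), c)), h(pair(pair(0, pair(c, c)), c)))  →  pair(b, h(pair(pair(0, pair(c, c)), c)))   [R3 at 1]
2. pair(b, h(pair(pair(0, pair(c, c)), c)))  →  pair(b, b)   [R3 at 2]

Reduce t₂ = pair(pair(h(pair(0, pair(h(pair(pair(0, c), c)), 0))), s(c)), pair(c, h(pair(pair(0, h(pair(0, pair(b, 0)))), c)))):
1. pair(pair(h(pair(0, pair(h(pair(pair(0, c), c)), 0))), s(c)), pair(c, h(pair(pair(0, h(pair(0, pair(b, 0)))), c))))  →  pair(pair(h(pair(0, pair(b, 0))), s(c)), pair(c, h(pair(pair(0, h(pair(0, pair(b, 0)))), c))))   [R3 at 1.1.1.2.1]
2. pair(pair(h(pair(0, pair(b, 0))), s(c)), pair(c, h(pair(pair(0, h(pair(0, pair(b, 0)))), c))))  →  pair(pair(s(0), s(c)), pair(c, h(pair(pair(0, h(pair(0, pair(b, 0)))), c))))   [R2 at 1.1]
3. pair(pair(s(0), s(c)), pair(c, h(pair(pair(0, h(pair(0, pair(b, 0)))), c))))  →  pair(pair(s(0), s(c)), pair(c, b))   [R3 at 2.2]

no — NF(t₁) = pair(b, b), NF(t₂) = pair(pair(s(0), s(c)), pair(c, b))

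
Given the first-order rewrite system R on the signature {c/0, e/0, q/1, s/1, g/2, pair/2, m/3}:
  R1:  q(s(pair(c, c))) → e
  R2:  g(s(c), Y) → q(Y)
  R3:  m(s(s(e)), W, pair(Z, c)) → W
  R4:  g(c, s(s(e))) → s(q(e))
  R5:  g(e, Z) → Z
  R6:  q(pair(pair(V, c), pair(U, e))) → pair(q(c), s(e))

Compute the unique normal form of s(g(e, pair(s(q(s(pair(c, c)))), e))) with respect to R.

1. s(g(e, pair(s(q(s(pair(c, c)))), e)))  →  s(pair(s(q(s(pair(c, c)))), e))   [R5 at 1]
2. s(pair(s(q(s(pair(c, c)))), e))  →  s(pair(s(e), e))   [R1 at 1.1.1]

s(pair(s(e), e))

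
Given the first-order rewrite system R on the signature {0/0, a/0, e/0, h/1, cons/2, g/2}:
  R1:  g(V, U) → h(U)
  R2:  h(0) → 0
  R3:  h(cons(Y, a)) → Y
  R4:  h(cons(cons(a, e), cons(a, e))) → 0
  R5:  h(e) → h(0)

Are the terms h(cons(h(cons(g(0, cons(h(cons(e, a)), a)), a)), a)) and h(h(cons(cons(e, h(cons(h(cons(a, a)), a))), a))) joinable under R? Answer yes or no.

yes — NF(t₁) = e, NF(t₂) = e

Reduce t₁ = h(cons(h(cons(g(0, cons(h(cons(e, a)), a)), a)), a)):
1. h(cons(h(cons(g(0, cons(h(cons(e, a)), a)), a)), a))  →  h(cons(g(0, cons(h(cons(e, a)), a)), a))   [R3 at ε]
2. h(cons(g(0, cons(h(cons(e, a)), a)), a))  →  g(0, cons(h(cons(e, a)), a))   [R3 at ε]
3. g(0, cons(h(cons(e, a)), a))  →  h(cons(h(cons(e, a)), a))   [R1 at ε]
4. h(cons(h(cons(e, a)), a))  →  h(cons(e, a))   [R3 at ε]
5. h(cons(e, a))  →  e   [R3 at ε]

Reduce t₂ = h(h(cons(cons(e, h(cons(h(cons(a, a)), a))), a))):
1. h(h(cons(cons(e, h(cons(h(cons(a, a)), a))), a)))  →  h(cons(e, h(cons(h(cons(a, a)), a))))   [R3 at 1]
2. h(cons(e, h(cons(h(cons(a, a)), a))))  →  h(cons(e, h(cons(a, a))))   [R3 at 1.2]
3. h(cons(e, h(cons(a, a))))  →  h(cons(e, a))   [R3 at 1.2]
4. h(cons(e, a))  →  e   [R3 at ε]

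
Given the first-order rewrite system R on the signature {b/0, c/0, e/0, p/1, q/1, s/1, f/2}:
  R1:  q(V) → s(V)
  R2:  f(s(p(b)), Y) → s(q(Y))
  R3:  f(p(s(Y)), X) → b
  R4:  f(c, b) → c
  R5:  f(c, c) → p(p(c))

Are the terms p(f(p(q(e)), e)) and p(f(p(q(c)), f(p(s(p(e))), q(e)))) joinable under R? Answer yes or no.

yes — NF(t₁) = p(b), NF(t₂) = p(b)

Reduce t₁ = p(f(p(q(e)), e)):
1. p(f(p(q(e)), e))  →  p(f(p(s(e)), e))   [R1 at 1.1.1]
2. p(f(p(s(e)), e))  →  p(b)   [R3 at 1]

Reduce t₂ = p(f(p(q(c)), f(p(s(p(e))), q(e)))):
1. p(f(p(q(c)), f(p(s(p(e))), q(e))))  →  p(f(p(s(c)), f(p(s(p(e))), q(e))))   [R1 at 1.1.1]
2. p(f(p(s(c)), f(p(s(p(e))), q(e))))  →  p(b)   [R3 at 1]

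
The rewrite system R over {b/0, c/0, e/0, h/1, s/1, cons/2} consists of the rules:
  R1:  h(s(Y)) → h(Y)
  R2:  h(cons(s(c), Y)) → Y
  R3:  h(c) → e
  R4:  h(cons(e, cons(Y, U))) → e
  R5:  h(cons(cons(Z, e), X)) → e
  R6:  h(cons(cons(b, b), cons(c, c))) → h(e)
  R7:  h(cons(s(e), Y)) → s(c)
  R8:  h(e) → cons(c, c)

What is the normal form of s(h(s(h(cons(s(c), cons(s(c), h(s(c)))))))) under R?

1. s(h(s(h(cons(s(c), cons(s(c), h(s(c))))))))  →  s(h(h(cons(s(c), cons(s(c), h(s(c)))))))   [R1 at 1]
2. s(h(h(cons(s(c), cons(s(c), h(s(c)))))))  →  s(h(cons(s(c), h(s(c)))))   [R2 at 1.1]
3. s(h(cons(s(c), h(s(c)))))  →  s(h(s(c)))   [R2 at 1]
4. s(h(s(c)))  →  s(h(c))   [R1 at 1]
5. s(h(c))  →  s(e)   [R3 at 1]

s(e)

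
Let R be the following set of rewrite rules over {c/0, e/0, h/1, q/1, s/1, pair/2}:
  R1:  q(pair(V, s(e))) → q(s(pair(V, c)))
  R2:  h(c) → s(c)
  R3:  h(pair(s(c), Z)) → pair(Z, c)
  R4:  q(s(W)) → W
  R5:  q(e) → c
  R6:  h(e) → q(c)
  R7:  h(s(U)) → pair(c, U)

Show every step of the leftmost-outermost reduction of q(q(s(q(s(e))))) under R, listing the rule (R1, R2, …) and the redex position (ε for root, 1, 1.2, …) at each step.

c

1. q(q(s(q(s(e)))))  →  q(q(s(e)))   [R4 at 1]
2. q(q(s(e)))  →  q(e)   [R4 at 1]
3. q(e)  →  c   [R5 at ε]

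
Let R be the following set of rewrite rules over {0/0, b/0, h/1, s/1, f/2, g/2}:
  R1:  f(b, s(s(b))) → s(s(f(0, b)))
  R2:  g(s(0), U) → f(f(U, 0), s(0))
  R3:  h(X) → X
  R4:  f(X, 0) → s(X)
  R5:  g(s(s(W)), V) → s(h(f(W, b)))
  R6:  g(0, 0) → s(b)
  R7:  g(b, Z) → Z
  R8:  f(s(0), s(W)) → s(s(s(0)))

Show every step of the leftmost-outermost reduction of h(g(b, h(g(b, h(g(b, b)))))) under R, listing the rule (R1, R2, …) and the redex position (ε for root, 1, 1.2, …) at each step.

b

1. h(g(b, h(g(b, h(g(b, b))))))  →  g(b, h(g(b, h(g(b, b)))))   [R3 at ε]
2. g(b, h(g(b, h(g(b, b)))))  →  h(g(b, h(g(b, b))))   [R7 at ε]
3. h(g(b, h(g(b, b))))  →  g(b, h(g(b, b)))   [R3 at ε]
4. g(b, h(g(b, b)))  →  h(g(b, b))   [R7 at ε]
5. h(g(b, b))  →  g(b, b)   [R3 at ε]
6. g(b, b)  →  b   [R7 at ε]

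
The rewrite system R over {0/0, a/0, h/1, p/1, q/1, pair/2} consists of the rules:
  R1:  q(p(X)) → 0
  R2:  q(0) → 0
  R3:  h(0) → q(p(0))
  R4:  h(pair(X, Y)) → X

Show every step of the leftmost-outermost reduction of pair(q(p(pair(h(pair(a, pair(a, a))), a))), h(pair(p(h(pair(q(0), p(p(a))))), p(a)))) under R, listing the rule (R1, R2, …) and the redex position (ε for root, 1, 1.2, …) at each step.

1. pair(q(p(pair(h(pair(a, pair(a, a))), a))), h(pair(p(h(pair(q(0), p(p(a))))), p(a))))  →  pair(0, h(pair(p(h(pair(q(0), p(p(a))))), p(a))))   [R1 at 1]
2. pair(0, h(pair(p(h(pair(q(0), p(p(a))))), p(a))))  →  pair(0, p(h(pair(q(0), p(p(a))))))   [R4 at 2]
3. pair(0, p(h(pair(q(0), p(p(a))))))  →  pair(0, p(q(0)))   [R4 at 2.1]
4. pair(0, p(q(0)))  →  pair(0, p(0))   [R2 at 2.1]

pair(0, p(0))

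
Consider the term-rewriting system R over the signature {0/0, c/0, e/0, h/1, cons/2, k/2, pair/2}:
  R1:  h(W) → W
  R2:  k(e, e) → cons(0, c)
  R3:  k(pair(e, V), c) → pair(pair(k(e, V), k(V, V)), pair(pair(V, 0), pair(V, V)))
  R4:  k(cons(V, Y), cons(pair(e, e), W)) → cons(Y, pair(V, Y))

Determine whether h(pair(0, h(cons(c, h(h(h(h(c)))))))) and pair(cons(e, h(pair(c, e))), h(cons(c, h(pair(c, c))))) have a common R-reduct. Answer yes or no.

Reduce t₁ = h(pair(0, h(cons(c, h(h(h(h(c)))))))):
1. h(pair(0, h(cons(c, h(h(h(h(c))))))))  →  pair(0, h(cons(c, h(h(h(h(c)))))))   [R1 at ε]
2. pair(0, h(cons(c, h(h(h(h(c)))))))  →  pair(0, cons(c, h(h(h(h(c))))))   [R1 at 2]
3. pair(0, cons(c, h(h(h(h(c))))))  →  pair(0, cons(c, h(h(h(c)))))   [R1 at 2.2]
4. pair(0, cons(c, h(h(h(c)))))  →  pair(0, cons(c, h(h(c))))   [R1 at 2.2]
5. pair(0, cons(c, h(h(c))))  →  pair(0, cons(c, h(c)))   [R1 at 2.2]
6. pair(0, cons(c, h(c)))  →  pair(0, cons(c, c))   [R1 at 2.2]

Reduce t₂ = pair(cons(e, h(pair(c, e))), h(cons(c, h(pair(c, c))))):
1. pair(cons(e, h(pair(c, e))), h(cons(c, h(pair(c, c)))))  →  pair(cons(e, pair(c, e)), h(cons(c, h(pair(c, c)))))   [R1 at 1.2]
2. pair(cons(e, pair(c, e)), h(cons(c, h(pair(c, c)))))  →  pair(cons(e, pair(c, e)), cons(c, h(pair(c, c))))   [R1 at 2]
3. pair(cons(e, pair(c, e)), cons(c, h(pair(c, c))))  →  pair(cons(e, pair(c, e)), cons(c, pair(c, c)))   [R1 at 2.2]

no — NF(t₁) = pair(0, cons(c, c)), NF(t₂) = pair(cons(e, pair(c, e)), cons(c, pair(c, c)))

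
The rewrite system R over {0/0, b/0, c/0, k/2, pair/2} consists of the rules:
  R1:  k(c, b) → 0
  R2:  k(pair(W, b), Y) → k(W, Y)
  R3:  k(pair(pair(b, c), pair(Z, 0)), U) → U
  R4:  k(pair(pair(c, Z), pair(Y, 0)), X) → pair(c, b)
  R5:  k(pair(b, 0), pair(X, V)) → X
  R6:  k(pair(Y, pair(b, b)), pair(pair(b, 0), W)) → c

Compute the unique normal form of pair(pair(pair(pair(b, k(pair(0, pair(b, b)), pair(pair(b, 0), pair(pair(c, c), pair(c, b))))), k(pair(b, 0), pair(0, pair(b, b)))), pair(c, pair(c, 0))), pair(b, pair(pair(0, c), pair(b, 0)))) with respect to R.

1. pair(pair(pair(pair(b, k(pair(0, pair(b, b)), pair(pair(b, 0), pair(pair(c, c), pair(c, b))))), k(pair(b, 0), pair(0, pair(b, b)))), pair(c, pair(c, 0))), pair(b, pair(pair(0, c), pair(b, 0))))  →  pair(pair(pair(pair(b, c), k(pair(b, 0), pair(0, pair(b, b)))), pair(c, pair(c, 0))), pair(b, pair(pair(0, c), pair(b, 0))))   [R6 at 1.1.1.2]
2. pair(pair(pair(pair(b, c), k(pair(b, 0), pair(0, pair(b, b)))), pair(c, pair(c, 0))), pair(b, pair(pair(0, c), pair(b, 0))))  →  pair(pair(pair(pair(b, c), 0), pair(c, pair(c, 0))), pair(b, pair(pair(0, c), pair(b, 0))))   [R5 at 1.1.2]

pair(pair(pair(pair(b, c), 0), pair(c, pair(c, 0))), pair(b, pair(pair(0, c), pair(b, 0))))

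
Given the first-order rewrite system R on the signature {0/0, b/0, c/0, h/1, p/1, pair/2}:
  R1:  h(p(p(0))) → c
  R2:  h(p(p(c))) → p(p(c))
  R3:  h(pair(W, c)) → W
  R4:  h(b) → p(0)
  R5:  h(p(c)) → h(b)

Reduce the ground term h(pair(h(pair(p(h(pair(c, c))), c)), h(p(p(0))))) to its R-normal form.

p(c)

1. h(pair(h(pair(p(h(pair(c, c))), c)), h(p(p(0)))))  →  h(pair(p(h(pair(c, c))), h(p(p(0)))))   [R3 at 1.1]
2. h(pair(p(h(pair(c, c))), h(p(p(0)))))  →  h(pair(p(c), h(p(p(0)))))   [R3 at 1.1.1]
3. h(pair(p(c), h(p(p(0)))))  →  h(pair(p(c), c))   [R1 at 1.2]
4. h(pair(p(c), c))  →  p(c)   [R3 at ε]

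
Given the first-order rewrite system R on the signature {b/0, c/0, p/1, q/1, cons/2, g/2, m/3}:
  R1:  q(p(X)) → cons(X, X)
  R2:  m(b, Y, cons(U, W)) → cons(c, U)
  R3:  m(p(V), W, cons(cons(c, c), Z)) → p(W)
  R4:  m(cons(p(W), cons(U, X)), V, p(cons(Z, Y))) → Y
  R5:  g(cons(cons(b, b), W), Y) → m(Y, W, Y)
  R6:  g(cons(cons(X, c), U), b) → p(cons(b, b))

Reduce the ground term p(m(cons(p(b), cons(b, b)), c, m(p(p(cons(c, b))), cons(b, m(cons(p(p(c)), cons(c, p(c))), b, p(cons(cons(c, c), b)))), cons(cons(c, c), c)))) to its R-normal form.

p(b)

1. p(m(cons(p(b), cons(b, b)), c, m(p(p(cons(c, b))), cons(b, m(cons(p(p(c)), cons(c, p(c))), b, p(cons(cons(c, c), b)))), cons(cons(c, c), c))))  →  p(m(cons(p(b), cons(b, b)), c, p(cons(b, m(cons(p(p(c)), cons(c, p(c))), b, p(cons(cons(c, c), b)))))))   [R3 at 1.3]
2. p(m(cons(p(b), cons(b, b)), c, p(cons(b, m(cons(p(p(c)), cons(c, p(c))), b, p(cons(cons(c, c), b)))))))  →  p(m(cons(p(p(c)), cons(c, p(c))), b, p(cons(cons(c, c), b))))   [R4 at 1]
3. p(m(cons(p(p(c)), cons(c, p(c))), b, p(cons(cons(c, c), b))))  →  p(b)   [R4 at 1]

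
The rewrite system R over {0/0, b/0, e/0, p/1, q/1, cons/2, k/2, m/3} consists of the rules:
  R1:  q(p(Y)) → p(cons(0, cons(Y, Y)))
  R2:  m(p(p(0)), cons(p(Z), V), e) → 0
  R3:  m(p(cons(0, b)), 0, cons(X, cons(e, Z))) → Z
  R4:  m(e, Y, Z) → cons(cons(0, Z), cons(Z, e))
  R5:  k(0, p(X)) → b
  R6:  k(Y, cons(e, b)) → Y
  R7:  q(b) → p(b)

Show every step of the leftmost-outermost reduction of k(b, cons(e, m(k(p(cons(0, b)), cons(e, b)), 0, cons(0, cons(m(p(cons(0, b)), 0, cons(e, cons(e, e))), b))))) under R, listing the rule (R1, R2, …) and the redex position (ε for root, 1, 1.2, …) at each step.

1. k(b, cons(e, m(k(p(cons(0, b)), cons(e, b)), 0, cons(0, cons(m(p(cons(0, b)), 0, cons(e, cons(e, e))), b)))))  →  k(b, cons(e, m(p(cons(0, b)), 0, cons(0, cons(m(p(cons(0, b)), 0, cons(e, cons(e, e))), b)))))   [R6 at 2.2.1]
2. k(b, cons(e, m(p(cons(0, b)), 0, cons(0, cons(m(p(cons(0, b)), 0, cons(e, cons(e, e))), b)))))  →  k(b, cons(e, m(p(cons(0, b)), 0, cons(0, cons(e, b)))))   [R3 at 2.2.3.2.1]
3. k(b, cons(e, m(p(cons(0, b)), 0, cons(0, cons(e, b)))))  →  k(b, cons(e, b))   [R3 at 2.2]
4. k(b, cons(e, b))  →  b   [R6 at ε]

b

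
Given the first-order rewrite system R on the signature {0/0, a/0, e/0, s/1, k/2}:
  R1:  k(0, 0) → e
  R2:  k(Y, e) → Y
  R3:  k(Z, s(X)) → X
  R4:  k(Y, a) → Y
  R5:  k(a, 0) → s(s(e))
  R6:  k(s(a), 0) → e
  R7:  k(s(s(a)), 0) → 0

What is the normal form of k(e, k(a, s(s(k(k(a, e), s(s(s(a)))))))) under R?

s(s(a))

1. k(e, k(a, s(s(k(k(a, e), s(s(s(a))))))))  →  k(e, s(k(k(a, e), s(s(s(a))))))   [R3 at 2]
2. k(e, s(k(k(a, e), s(s(s(a))))))  →  k(k(a, e), s(s(s(a))))   [R3 at ε]
3. k(k(a, e), s(s(s(a))))  →  s(s(a))   [R3 at ε]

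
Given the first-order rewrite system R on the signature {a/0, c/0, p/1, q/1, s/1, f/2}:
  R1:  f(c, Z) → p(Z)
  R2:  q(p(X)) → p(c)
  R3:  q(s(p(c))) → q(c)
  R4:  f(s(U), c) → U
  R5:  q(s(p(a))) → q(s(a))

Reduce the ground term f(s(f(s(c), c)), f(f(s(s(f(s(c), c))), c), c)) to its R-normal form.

1. f(s(f(s(c), c)), f(f(s(s(f(s(c), c))), c), c))  →  f(s(c), f(f(s(s(f(s(c), c))), c), c))   [R4 at 1.1]
2. f(s(c), f(f(s(s(f(s(c), c))), c), c))  →  f(s(c), f(s(f(s(c), c)), c))   [R4 at 2.1]
3. f(s(c), f(s(f(s(c), c)), c))  →  f(s(c), f(s(c), c))   [R4 at 2]
4. f(s(c), f(s(c), c))  →  f(s(c), c)   [R4 at 2]
5. f(s(c), c)  →  c   [R4 at ε]

c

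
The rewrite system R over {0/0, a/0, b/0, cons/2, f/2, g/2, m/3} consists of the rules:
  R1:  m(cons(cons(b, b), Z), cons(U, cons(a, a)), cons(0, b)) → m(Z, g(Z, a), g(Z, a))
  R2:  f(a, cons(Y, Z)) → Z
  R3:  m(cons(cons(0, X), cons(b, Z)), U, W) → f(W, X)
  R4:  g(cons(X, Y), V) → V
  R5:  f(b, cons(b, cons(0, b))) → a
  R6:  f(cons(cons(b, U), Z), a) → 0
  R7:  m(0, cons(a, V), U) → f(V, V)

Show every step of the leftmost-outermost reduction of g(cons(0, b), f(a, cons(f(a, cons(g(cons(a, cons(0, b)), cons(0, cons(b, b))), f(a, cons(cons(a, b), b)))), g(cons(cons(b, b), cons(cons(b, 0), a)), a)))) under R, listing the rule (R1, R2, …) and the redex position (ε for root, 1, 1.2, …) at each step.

a

1. g(cons(0, b), f(a, cons(f(a, cons(g(cons(a, cons(0, b)), cons(0, cons(b, b))), f(a, cons(cons(a, b), b)))), g(cons(cons(b, b), cons(cons(b, 0), a)), a))))  →  f(a, cons(f(a, cons(g(cons(a, cons(0, b)), cons(0, cons(b, b))), f(a, cons(cons(a, b), b)))), g(cons(cons(b, b), cons(cons(b, 0), a)), a)))   [R4 at ε]
2. f(a, cons(f(a, cons(g(cons(a, cons(0, b)), cons(0, cons(b, b))), f(a, cons(cons(a, b), b)))), g(cons(cons(b, b), cons(cons(b, 0), a)), a)))  →  g(cons(cons(b, b), cons(cons(b, 0), a)), a)   [R2 at ε]
3. g(cons(cons(b, b), cons(cons(b, 0), a)), a)  →  a   [R4 at ε]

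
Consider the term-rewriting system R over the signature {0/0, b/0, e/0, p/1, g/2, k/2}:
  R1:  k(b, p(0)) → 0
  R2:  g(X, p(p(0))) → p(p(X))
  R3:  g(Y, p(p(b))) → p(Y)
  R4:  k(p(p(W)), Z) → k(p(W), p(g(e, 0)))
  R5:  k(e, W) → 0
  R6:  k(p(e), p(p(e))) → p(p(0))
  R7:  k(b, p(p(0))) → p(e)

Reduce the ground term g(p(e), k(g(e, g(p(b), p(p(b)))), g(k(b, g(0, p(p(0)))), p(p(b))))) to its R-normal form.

p(p(p(e)))

1. g(p(e), k(g(e, g(p(b), p(p(b)))), g(k(b, g(0, p(p(0)))), p(p(b)))))  →  g(p(e), k(g(e, p(p(b))), g(k(b, g(0, p(p(0)))), p(p(b)))))   [R3 at 2.1.2]
2. g(p(e), k(g(e, p(p(b))), g(k(b, g(0, p(p(0)))), p(p(b)))))  →  g(p(e), k(p(e), g(k(b, g(0, p(p(0)))), p(p(b)))))   [R3 at 2.1]
3. g(p(e), k(p(e), g(k(b, g(0, p(p(0)))), p(p(b)))))  →  g(p(e), k(p(e), p(k(b, g(0, p(p(0)))))))   [R3 at 2.2]
4. g(p(e), k(p(e), p(k(b, g(0, p(p(0)))))))  →  g(p(e), k(p(e), p(k(b, p(p(0))))))   [R2 at 2.2.1.2]
5. g(p(e), k(p(e), p(k(b, p(p(0))))))  →  g(p(e), k(p(e), p(p(e))))   [R7 at 2.2.1]
6. g(p(e), k(p(e), p(p(e))))  →  g(p(e), p(p(0)))   [R6 at 2]
7. g(p(e), p(p(0)))  →  p(p(p(e)))   [R2 at ε]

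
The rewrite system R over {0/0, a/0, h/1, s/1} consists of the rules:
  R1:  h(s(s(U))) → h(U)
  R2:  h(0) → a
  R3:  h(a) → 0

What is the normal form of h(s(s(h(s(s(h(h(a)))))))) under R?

1. h(s(s(h(s(s(h(h(a))))))))  →  h(h(s(s(h(h(a))))))   [R1 at ε]
2. h(h(s(s(h(h(a))))))  →  h(h(h(h(a))))   [R1 at 1]
3. h(h(h(h(a))))  →  h(h(h(0)))   [R3 at 1.1.1]
4. h(h(h(0)))  →  h(h(a))   [R2 at 1.1]
5. h(h(a))  →  h(0)   [R3 at 1]
6. h(0)  →  a   [R2 at ε]

a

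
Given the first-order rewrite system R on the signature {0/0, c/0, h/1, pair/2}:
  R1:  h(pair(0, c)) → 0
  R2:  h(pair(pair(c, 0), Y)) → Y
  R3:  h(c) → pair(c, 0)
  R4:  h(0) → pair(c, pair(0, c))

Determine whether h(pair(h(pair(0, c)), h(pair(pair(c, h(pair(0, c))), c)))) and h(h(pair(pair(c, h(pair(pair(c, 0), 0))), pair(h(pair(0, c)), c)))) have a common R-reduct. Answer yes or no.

yes — NF(t₁) = 0, NF(t₂) = 0

Reduce t₁ = h(pair(h(pair(0, c)), h(pair(pair(c, h(pair(0, c))), c)))):
1. h(pair(h(pair(0, c)), h(pair(pair(c, h(pair(0, c))), c))))  →  h(pair(0, h(pair(pair(c, h(pair(0, c))), c))))   [R1 at 1.1]
2. h(pair(0, h(pair(pair(c, h(pair(0, c))), c))))  →  h(pair(0, h(pair(pair(c, 0), c))))   [R1 at 1.2.1.1.2]
3. h(pair(0, h(pair(pair(c, 0), c))))  →  h(pair(0, c))   [R2 at 1.2]
4. h(pair(0, c))  →  0   [R1 at ε]

Reduce t₂ = h(h(pair(pair(c, h(pair(pair(c, 0), 0))), pair(h(pair(0, c)), c)))):
1. h(h(pair(pair(c, h(pair(pair(c, 0), 0))), pair(h(pair(0, c)), c))))  →  h(h(pair(pair(c, 0), pair(h(pair(0, c)), c))))   [R2 at 1.1.1.2]
2. h(h(pair(pair(c, 0), pair(h(pair(0, c)), c))))  →  h(pair(h(pair(0, c)), c))   [R2 at 1]
3. h(pair(h(pair(0, c)), c))  →  h(pair(0, c))   [R1 at 1.1]
4. h(pair(0, c))  →  0   [R1 at ε]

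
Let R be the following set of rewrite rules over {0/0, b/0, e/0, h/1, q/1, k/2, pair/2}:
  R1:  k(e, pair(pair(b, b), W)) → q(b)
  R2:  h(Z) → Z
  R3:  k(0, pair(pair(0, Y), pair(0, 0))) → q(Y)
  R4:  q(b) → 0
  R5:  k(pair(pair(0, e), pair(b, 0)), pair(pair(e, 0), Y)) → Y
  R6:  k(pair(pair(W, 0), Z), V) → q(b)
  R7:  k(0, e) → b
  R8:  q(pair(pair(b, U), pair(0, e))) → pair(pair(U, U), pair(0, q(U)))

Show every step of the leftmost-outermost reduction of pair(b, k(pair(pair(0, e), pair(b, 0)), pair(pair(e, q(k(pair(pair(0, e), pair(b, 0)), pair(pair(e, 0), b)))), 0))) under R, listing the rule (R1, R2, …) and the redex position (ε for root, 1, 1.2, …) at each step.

1. pair(b, k(pair(pair(0, e), pair(b, 0)), pair(pair(e, q(k(pair(pair(0, e), pair(b, 0)), pair(pair(e, 0), b)))), 0)))  →  pair(b, k(pair(pair(0, e), pair(b, 0)), pair(pair(e, q(b)), 0)))   [R5 at 2.2.1.2.1]
2. pair(b, k(pair(pair(0, e), pair(b, 0)), pair(pair(e, q(b)), 0)))  →  pair(b, k(pair(pair(0, e), pair(b, 0)), pair(pair(e, 0), 0)))   [R4 at 2.2.1.2]
3. pair(b, k(pair(pair(0, e), pair(b, 0)), pair(pair(e, 0), 0)))  →  pair(b, 0)   [R5 at 2]

pair(b, 0)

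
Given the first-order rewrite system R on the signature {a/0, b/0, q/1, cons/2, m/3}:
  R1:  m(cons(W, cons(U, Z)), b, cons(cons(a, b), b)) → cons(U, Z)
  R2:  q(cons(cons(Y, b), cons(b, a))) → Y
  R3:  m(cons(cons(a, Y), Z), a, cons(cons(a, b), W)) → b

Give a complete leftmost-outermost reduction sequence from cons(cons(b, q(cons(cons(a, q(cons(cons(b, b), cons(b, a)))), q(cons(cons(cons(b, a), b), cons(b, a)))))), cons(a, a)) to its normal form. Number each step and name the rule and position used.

cons(cons(b, a), cons(a, a))

1. cons(cons(b, q(cons(cons(a, q(cons(cons(b, b), cons(b, a)))), q(cons(cons(cons(b, a), b), cons(b, a)))))), cons(a, a))  →  cons(cons(b, q(cons(cons(a, b), q(cons(cons(cons(b, a), b), cons(b, a)))))), cons(a, a))   [R2 at 1.2.1.1.2]
2. cons(cons(b, q(cons(cons(a, b), q(cons(cons(cons(b, a), b), cons(b, a)))))), cons(a, a))  →  cons(cons(b, q(cons(cons(a, b), cons(b, a)))), cons(a, a))   [R2 at 1.2.1.2]
3. cons(cons(b, q(cons(cons(a, b), cons(b, a)))), cons(a, a))  →  cons(cons(b, a), cons(a, a))   [R2 at 1.2]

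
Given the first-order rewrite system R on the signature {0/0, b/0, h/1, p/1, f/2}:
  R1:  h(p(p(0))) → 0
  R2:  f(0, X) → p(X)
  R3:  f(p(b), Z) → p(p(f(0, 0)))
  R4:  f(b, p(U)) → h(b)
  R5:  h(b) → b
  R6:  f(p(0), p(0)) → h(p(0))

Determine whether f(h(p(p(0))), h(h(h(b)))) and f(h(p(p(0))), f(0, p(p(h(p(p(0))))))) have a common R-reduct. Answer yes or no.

Reduce t₁ = f(h(p(p(0))), h(h(h(b)))):
1. f(h(p(p(0))), h(h(h(b))))  →  f(0, h(h(h(b))))   [R1 at 1]
2. f(0, h(h(h(b))))  →  p(h(h(h(b))))   [R2 at ε]
3. p(h(h(h(b))))  →  p(h(h(b)))   [R5 at 1.1.1]
4. p(h(h(b)))  →  p(h(b))   [R5 at 1.1]
5. p(h(b))  →  p(b)   [R5 at 1]

Reduce t₂ = f(h(p(p(0))), f(0, p(p(h(p(p(0))))))):
1. f(h(p(p(0))), f(0, p(p(h(p(p(0)))))))  →  f(0, f(0, p(p(h(p(p(0)))))))   [R1 at 1]
2. f(0, f(0, p(p(h(p(p(0)))))))  →  p(f(0, p(p(h(p(p(0)))))))   [R2 at ε]
3. p(f(0, p(p(h(p(p(0)))))))  →  p(p(p(p(h(p(p(0)))))))   [R2 at 1]
4. p(p(p(p(h(p(p(0)))))))  →  p(p(p(p(0))))   [R1 at 1.1.1.1]

no — NF(t₁) = p(b), NF(t₂) = p(p(p(p(0))))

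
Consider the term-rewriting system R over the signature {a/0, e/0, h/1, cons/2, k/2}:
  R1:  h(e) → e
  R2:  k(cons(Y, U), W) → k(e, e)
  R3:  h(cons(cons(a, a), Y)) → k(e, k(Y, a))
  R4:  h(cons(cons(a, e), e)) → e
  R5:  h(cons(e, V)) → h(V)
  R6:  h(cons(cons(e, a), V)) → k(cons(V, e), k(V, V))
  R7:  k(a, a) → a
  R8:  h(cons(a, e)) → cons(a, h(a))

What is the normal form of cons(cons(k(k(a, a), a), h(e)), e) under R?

1. cons(cons(k(k(a, a), a), h(e)), e)  →  cons(cons(k(a, a), h(e)), e)   [R7 at 1.1.1]
2. cons(cons(k(a, a), h(e)), e)  →  cons(cons(a, h(e)), e)   [R7 at 1.1]
3. cons(cons(a, h(e)), e)  →  cons(cons(a, e), e)   [R1 at 1.2]

cons(cons(a, e), e)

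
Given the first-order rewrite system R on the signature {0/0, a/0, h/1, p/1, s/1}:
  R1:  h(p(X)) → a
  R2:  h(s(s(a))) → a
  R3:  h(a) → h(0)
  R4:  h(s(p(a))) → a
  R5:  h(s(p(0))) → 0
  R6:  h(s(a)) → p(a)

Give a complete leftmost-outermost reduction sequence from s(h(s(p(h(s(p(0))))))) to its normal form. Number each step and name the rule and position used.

1. s(h(s(p(h(s(p(0)))))))  →  s(h(s(p(0))))   [R5 at 1.1.1.1]
2. s(h(s(p(0))))  →  s(0)   [R5 at 1]

s(0)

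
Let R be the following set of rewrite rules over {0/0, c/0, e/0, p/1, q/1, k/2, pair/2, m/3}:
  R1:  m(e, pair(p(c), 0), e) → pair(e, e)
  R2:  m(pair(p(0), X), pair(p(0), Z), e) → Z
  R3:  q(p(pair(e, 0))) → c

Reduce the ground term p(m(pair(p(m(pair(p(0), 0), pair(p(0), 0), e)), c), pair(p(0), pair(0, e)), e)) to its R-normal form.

p(pair(0, e))

1. p(m(pair(p(m(pair(p(0), 0), pair(p(0), 0), e)), c), pair(p(0), pair(0, e)), e))  →  p(m(pair(p(0), c), pair(p(0), pair(0, e)), e))   [R2 at 1.1.1.1]
2. p(m(pair(p(0), c), pair(p(0), pair(0, e)), e))  →  p(pair(0, e))   [R2 at 1]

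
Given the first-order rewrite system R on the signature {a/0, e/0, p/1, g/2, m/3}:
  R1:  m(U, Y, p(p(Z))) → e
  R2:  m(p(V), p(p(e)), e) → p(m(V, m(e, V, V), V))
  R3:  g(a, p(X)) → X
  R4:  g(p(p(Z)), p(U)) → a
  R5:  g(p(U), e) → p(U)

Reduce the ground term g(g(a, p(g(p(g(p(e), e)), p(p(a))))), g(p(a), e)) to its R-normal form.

1. g(g(a, p(g(p(g(p(e), e)), p(p(a))))), g(p(a), e))  →  g(g(p(g(p(e), e)), p(p(a))), g(p(a), e))   [R3 at 1]
2. g(g(p(g(p(e), e)), p(p(a))), g(p(a), e))  →  g(g(p(p(e)), p(p(a))), g(p(a), e))   [R5 at 1.1.1]
3. g(g(p(p(e)), p(p(a))), g(p(a), e))  →  g(a, g(p(a), e))   [R4 at 1]
4. g(a, g(p(a), e))  →  g(a, p(a))   [R5 at 2]
5. g(a, p(a))  →  a   [R3 at ε]

a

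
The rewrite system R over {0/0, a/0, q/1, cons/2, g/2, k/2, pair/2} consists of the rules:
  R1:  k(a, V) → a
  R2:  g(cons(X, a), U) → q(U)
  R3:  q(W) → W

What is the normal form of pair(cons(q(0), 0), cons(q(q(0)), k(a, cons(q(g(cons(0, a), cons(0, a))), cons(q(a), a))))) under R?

pair(cons(0, 0), cons(0, a))

1. pair(cons(q(0), 0), cons(q(q(0)), k(a, cons(q(g(cons(0, a), cons(0, a))), cons(q(a), a)))))  →  pair(cons(0, 0), cons(q(q(0)), k(a, cons(q(g(cons(0, a), cons(0, a))), cons(q(a), a)))))   [R3 at 1.1]
2. pair(cons(0, 0), cons(q(q(0)), k(a, cons(q(g(cons(0, a), cons(0, a))), cons(q(a), a)))))  →  pair(cons(0, 0), cons(q(0), k(a, cons(q(g(cons(0, a), cons(0, a))), cons(q(a), a)))))   [R3 at 2.1]
3. pair(cons(0, 0), cons(q(0), k(a, cons(q(g(cons(0, a), cons(0, a))), cons(q(a), a)))))  →  pair(cons(0, 0), cons(0, k(a, cons(q(g(cons(0, a), cons(0, a))), cons(q(a), a)))))   [R3 at 2.1]
4. pair(cons(0, 0), cons(0, k(a, cons(q(g(cons(0, a), cons(0, a))), cons(q(a), a)))))  →  pair(cons(0, 0), cons(0, a))   [R1 at 2.2]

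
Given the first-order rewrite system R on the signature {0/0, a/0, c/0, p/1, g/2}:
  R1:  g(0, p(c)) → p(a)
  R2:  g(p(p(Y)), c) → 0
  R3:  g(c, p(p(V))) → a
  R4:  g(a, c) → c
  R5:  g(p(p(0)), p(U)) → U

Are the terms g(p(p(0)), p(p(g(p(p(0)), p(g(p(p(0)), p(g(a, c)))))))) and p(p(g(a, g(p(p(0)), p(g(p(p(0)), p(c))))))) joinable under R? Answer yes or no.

Reduce t₁ = g(p(p(0)), p(p(g(p(p(0)), p(g(p(p(0)), p(g(a, c)))))))):
1. g(p(p(0)), p(p(g(p(p(0)), p(g(p(p(0)), p(g(a, c))))))))  →  p(g(p(p(0)), p(g(p(p(0)), p(g(a, c))))))   [R5 at ε]
2. p(g(p(p(0)), p(g(p(p(0)), p(g(a, c))))))  →  p(g(p(p(0)), p(g(a, c))))   [R5 at 1]
3. p(g(p(p(0)), p(g(a, c))))  →  p(g(a, c))   [R5 at 1]
4. p(g(a, c))  →  p(c)   [R4 at 1]

Reduce t₂ = p(p(g(a, g(p(p(0)), p(g(p(p(0)), p(c))))))):
1. p(p(g(a, g(p(p(0)), p(g(p(p(0)), p(c)))))))  →  p(p(g(a, g(p(p(0)), p(c)))))   [R5 at 1.1.2]
2. p(p(g(a, g(p(p(0)), p(c)))))  →  p(p(g(a, c)))   [R5 at 1.1.2]
3. p(p(g(a, c)))  →  p(p(c))   [R4 at 1.1]

no — NF(t₁) = p(c), NF(t₂) = p(p(c))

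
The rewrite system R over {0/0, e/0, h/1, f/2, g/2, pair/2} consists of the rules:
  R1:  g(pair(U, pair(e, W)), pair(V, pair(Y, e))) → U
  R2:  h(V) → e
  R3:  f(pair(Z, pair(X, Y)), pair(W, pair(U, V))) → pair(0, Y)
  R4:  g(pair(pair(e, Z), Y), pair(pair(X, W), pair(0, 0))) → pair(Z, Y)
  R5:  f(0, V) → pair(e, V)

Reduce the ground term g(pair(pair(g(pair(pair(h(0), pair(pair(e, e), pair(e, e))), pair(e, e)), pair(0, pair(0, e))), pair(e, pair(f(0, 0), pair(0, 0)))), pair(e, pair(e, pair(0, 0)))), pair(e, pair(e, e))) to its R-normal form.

1. g(pair(pair(g(pair(pair(h(0), pair(pair(e, e), pair(e, e))), pair(e, e)), pair(0, pair(0, e))), pair(e, pair(f(0, 0), pair(0, 0)))), pair(e, pair(e, pair(0, 0)))), pair(e, pair(e, e)))  →  pair(g(pair(pair(h(0), pair(pair(e, e), pair(e, e))), pair(e, e)), pair(0, pair(0, e))), pair(e, pair(f(0, 0), pair(0, 0))))   [R1 at ε]
2. pair(g(pair(pair(h(0), pair(pair(e, e), pair(e, e))), pair(e, e)), pair(0, pair(0, e))), pair(e, pair(f(0, 0), pair(0, 0))))  →  pair(pair(h(0), pair(pair(e, e), pair(e, e))), pair(e, pair(f(0, 0), pair(0, 0))))   [R1 at 1]
3. pair(pair(h(0), pair(pair(e, e), pair(e, e))), pair(e, pair(f(0, 0), pair(0, 0))))  →  pair(pair(e, pair(pair(e, e), pair(e, e))), pair(e, pair(f(0, 0), pair(0, 0))))   [R2 at 1.1]
4. pair(pair(e, pair(pair(e, e), pair(e, e))), pair(e, pair(f(0, 0), pair(0, 0))))  →  pair(pair(e, pair(pair(e, e), pair(e, e))), pair(e, pair(pair(e, 0), pair(0, 0))))   [R5 at 2.2.1]

pair(pair(e, pair(pair(e, e), pair(e, e))), pair(e, pair(pair(e, 0), pair(0, 0))))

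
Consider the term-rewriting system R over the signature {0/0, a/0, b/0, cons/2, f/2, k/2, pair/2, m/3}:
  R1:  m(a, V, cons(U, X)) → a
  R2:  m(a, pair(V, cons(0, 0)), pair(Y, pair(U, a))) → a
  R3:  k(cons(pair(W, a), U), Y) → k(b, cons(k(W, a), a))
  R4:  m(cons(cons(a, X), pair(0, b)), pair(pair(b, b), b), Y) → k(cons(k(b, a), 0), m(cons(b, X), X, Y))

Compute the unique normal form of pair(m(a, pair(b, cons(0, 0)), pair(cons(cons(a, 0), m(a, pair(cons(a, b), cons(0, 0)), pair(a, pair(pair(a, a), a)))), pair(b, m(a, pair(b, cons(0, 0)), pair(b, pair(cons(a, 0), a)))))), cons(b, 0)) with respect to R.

pair(a, cons(b, 0))

1. pair(m(a, pair(b, cons(0, 0)), pair(cons(cons(a, 0), m(a, pair(cons(a, b), cons(0, 0)), pair(a, pair(pair(a, a), a)))), pair(b, m(a, pair(b, cons(0, 0)), pair(b, pair(cons(a, 0), a)))))), cons(b, 0))  →  pair(m(a, pair(b, cons(0, 0)), pair(cons(cons(a, 0), a), pair(b, m(a, pair(b, cons(0, 0)), pair(b, pair(cons(a, 0), a)))))), cons(b, 0))   [R2 at 1.3.1.2]
2. pair(m(a, pair(b, cons(0, 0)), pair(cons(cons(a, 0), a), pair(b, m(a, pair(b, cons(0, 0)), pair(b, pair(cons(a, 0), a)))))), cons(b, 0))  →  pair(m(a, pair(b, cons(0, 0)), pair(cons(cons(a, 0), a), pair(b, a))), cons(b, 0))   [R2 at 1.3.2.2]
3. pair(m(a, pair(b, cons(0, 0)), pair(cons(cons(a, 0), a), pair(b, a))), cons(b, 0))  →  pair(a, cons(b, 0))   [R2 at 1]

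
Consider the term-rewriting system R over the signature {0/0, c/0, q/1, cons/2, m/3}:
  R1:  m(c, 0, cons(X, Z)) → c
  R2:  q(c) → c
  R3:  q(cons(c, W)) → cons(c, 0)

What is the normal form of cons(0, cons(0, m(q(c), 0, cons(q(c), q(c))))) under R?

1. cons(0, cons(0, m(q(c), 0, cons(q(c), q(c)))))  →  cons(0, cons(0, m(c, 0, cons(q(c), q(c)))))   [R2 at 2.2.1]
2. cons(0, cons(0, m(c, 0, cons(q(c), q(c)))))  →  cons(0, cons(0, c))   [R1 at 2.2]

cons(0, cons(0, c))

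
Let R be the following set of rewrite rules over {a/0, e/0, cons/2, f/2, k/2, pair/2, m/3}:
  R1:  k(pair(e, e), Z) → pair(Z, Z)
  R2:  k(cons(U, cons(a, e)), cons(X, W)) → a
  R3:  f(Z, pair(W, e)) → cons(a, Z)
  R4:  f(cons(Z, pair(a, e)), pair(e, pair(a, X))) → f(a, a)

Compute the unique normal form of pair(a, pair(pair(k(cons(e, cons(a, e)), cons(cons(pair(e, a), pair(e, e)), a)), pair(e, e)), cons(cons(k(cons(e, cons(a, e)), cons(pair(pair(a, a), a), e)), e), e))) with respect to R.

pair(a, pair(pair(a, pair(e, e)), cons(cons(a, e), e)))

1. pair(a, pair(pair(k(cons(e, cons(a, e)), cons(cons(pair(e, a), pair(e, e)), a)), pair(e, e)), cons(cons(k(cons(e, cons(a, e)), cons(pair(pair(a, a), a), e)), e), e)))  →  pair(a, pair(pair(a, pair(e, e)), cons(cons(k(cons(e, cons(a, e)), cons(pair(pair(a, a), a), e)), e), e)))   [R2 at 2.1.1]
2. pair(a, pair(pair(a, pair(e, e)), cons(cons(k(cons(e, cons(a, e)), cons(pair(pair(a, a), a), e)), e), e)))  →  pair(a, pair(pair(a, pair(e, e)), cons(cons(a, e), e)))   [R2 at 2.2.1.1]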